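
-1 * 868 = -868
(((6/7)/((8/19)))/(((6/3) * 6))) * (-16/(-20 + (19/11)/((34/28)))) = 3553/24318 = 0.15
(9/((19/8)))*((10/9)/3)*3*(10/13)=800/247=3.24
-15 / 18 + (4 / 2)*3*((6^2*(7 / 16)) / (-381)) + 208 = 78836 / 381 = 206.92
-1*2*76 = -152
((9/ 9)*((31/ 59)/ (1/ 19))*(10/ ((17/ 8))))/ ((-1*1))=-47120/ 1003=-46.98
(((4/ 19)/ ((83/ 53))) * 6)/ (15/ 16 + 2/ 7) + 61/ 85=25288429/ 18364165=1.38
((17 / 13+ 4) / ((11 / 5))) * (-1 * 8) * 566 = -1562160 / 143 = -10924.20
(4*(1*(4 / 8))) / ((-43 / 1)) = -2 / 43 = -0.05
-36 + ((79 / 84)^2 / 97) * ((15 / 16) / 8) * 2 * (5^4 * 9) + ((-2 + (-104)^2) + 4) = 52535279679 / 4867072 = 10794.02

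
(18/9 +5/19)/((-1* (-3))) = 43/57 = 0.75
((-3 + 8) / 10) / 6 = 1 / 12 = 0.08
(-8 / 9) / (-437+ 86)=8 / 3159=0.00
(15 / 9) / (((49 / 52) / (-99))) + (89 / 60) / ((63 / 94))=-2287319 / 13230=-172.89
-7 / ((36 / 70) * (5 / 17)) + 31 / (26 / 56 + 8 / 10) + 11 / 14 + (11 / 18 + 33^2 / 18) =49732 / 1239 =40.14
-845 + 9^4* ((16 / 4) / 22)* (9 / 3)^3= 344999 / 11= 31363.55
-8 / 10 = -4 / 5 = -0.80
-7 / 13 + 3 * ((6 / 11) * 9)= 2029 / 143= 14.19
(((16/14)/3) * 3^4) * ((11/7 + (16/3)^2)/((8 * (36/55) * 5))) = 20801/588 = 35.38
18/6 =3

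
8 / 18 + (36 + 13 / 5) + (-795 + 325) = -430.96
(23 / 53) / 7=23 / 371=0.06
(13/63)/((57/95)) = 65/189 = 0.34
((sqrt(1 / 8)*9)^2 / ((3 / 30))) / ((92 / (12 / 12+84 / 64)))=14985 / 5888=2.55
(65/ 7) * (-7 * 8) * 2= -1040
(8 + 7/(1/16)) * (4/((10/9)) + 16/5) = 816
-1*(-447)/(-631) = -447/631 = -0.71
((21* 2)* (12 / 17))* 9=4536 / 17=266.82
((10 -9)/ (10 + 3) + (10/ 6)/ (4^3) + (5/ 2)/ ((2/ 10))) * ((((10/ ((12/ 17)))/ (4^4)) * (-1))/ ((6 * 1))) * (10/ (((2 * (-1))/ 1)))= 13369225/ 23003136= 0.58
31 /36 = 0.86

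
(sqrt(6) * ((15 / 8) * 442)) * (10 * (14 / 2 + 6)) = 215475 * sqrt(6) / 2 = 263901.90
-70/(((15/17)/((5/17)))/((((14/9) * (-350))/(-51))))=-249.09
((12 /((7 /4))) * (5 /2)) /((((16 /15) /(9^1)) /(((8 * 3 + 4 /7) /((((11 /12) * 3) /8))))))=5572800 /539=10339.15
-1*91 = -91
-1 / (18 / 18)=-1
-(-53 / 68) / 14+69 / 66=11531 / 10472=1.10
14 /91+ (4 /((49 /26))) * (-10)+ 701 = 433115 /637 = 679.93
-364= -364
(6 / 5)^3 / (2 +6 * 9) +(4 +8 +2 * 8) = 24527 / 875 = 28.03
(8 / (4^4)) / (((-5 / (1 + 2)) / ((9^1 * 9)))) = -243 / 160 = -1.52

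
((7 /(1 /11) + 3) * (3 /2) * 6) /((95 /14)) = 2016 /19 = 106.11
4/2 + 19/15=49/15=3.27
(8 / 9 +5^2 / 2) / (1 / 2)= 241 / 9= 26.78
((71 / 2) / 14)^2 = 5041 / 784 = 6.43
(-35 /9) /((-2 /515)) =18025 /18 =1001.39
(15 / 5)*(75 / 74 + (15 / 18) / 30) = 1387 / 444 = 3.12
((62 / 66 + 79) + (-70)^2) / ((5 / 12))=11951.85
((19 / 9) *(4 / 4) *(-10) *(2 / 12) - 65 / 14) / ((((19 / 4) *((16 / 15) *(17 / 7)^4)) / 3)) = -5290775 / 38085576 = -0.14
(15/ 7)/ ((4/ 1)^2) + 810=810.13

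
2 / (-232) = -1 / 116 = -0.01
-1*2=-2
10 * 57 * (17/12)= 1615/2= 807.50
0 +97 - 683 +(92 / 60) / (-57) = -501053 / 855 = -586.03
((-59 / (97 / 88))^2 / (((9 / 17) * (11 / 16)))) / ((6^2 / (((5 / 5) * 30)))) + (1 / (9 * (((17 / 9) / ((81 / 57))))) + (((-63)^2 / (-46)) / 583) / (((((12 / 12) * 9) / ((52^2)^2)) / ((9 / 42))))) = -21130610368525895 / 1100287415601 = -19204.63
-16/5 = -3.20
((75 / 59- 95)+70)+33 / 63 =-28751 / 1239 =-23.21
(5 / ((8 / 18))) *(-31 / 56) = -1395 / 224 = -6.23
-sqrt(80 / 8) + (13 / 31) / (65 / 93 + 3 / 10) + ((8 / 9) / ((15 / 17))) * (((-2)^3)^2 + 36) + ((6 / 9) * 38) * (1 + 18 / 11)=46339154 / 275913 - sqrt(10)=164.79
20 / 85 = 4 / 17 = 0.24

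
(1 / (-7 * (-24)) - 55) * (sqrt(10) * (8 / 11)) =-9239 * sqrt(10) / 231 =-126.48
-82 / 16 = -41 / 8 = -5.12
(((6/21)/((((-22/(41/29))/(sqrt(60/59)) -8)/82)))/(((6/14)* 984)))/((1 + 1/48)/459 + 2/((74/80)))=9135495360/7745842717847 -592321752* sqrt(885)/7745842717847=-0.00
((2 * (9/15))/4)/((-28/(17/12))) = -17/1120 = -0.02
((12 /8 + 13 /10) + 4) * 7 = 238 /5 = 47.60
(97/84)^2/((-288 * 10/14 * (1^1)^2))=-9409/1451520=-0.01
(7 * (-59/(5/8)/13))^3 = -36067838464/274625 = -131334.87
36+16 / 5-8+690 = 3606 / 5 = 721.20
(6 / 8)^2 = 9 / 16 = 0.56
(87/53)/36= 29/636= 0.05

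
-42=-42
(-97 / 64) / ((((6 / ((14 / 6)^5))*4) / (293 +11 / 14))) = -106433929 / 82944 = -1283.20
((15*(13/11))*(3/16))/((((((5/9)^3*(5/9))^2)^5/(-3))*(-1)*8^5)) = 51880899124435419083945206782440537457951/10490417480468750000000000000000000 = 4945551.43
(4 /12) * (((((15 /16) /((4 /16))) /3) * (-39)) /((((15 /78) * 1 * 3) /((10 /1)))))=-845 /3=-281.67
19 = 19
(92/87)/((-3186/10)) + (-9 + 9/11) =-12478250/1524501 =-8.19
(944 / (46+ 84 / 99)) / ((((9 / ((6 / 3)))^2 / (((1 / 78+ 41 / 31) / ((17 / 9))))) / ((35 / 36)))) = 293386940 / 428961663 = 0.68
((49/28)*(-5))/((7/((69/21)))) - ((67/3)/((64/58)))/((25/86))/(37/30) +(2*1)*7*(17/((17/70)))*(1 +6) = 70442207/10360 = 6799.44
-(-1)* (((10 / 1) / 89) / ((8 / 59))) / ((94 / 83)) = 24485 / 33464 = 0.73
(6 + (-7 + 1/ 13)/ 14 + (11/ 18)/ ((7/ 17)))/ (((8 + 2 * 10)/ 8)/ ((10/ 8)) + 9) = 0.59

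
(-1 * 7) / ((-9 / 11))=77 / 9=8.56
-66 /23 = -2.87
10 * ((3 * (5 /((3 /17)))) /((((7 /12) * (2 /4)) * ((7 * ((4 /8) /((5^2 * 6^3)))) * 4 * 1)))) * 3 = 165240000 /49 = 3372244.90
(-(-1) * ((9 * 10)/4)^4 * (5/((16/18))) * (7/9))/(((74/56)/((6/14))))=430565625/1184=363653.40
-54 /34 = -27 /17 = -1.59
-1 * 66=-66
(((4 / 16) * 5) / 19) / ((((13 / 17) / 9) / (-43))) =-32895 / 988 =-33.29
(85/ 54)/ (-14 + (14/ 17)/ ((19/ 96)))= -27455/ 171612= -0.16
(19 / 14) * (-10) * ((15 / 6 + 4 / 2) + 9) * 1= -2565 / 14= -183.21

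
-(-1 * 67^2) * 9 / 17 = 40401 / 17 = 2376.53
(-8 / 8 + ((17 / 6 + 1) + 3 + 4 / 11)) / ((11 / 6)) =409 / 121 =3.38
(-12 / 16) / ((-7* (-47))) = -3 / 1316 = -0.00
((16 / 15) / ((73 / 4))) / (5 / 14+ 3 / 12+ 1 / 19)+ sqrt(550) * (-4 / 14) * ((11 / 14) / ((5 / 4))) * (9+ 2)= 34048 / 384345-484 * sqrt(22) / 49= -46.24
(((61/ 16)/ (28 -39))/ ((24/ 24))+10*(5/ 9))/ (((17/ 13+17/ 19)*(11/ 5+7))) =10189985/ 39638016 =0.26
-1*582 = -582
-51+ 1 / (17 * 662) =-573953 / 11254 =-51.00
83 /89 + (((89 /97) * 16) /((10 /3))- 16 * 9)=-5985401 /43165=-138.66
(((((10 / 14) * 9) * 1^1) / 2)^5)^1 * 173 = 59356.53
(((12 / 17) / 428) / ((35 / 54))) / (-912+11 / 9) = -1458 / 521862005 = -0.00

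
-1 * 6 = -6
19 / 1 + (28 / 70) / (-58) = 2754 / 145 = 18.99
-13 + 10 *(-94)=-953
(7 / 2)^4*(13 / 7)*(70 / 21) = 22295 / 24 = 928.96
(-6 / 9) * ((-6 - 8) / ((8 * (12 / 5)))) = 35 / 72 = 0.49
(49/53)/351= 49/18603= 0.00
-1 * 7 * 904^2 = -5720512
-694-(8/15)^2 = -156214/225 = -694.28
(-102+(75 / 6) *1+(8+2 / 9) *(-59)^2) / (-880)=-513577 / 15840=-32.42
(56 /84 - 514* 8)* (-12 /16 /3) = 6167 /6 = 1027.83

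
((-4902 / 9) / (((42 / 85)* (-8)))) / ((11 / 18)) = 69445 / 308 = 225.47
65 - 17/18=1153/18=64.06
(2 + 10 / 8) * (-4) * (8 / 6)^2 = -208 / 9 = -23.11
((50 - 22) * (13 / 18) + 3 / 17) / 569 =3121 / 87057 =0.04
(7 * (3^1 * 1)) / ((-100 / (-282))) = 2961 / 50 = 59.22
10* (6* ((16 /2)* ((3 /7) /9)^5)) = 160 /1361367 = 0.00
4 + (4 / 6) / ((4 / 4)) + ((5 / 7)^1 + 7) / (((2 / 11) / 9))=8117 / 21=386.52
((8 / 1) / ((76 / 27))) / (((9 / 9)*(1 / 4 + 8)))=72 / 209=0.34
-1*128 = -128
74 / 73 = 1.01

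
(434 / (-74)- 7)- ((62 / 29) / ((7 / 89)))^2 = -1146203472 / 1524733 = -751.74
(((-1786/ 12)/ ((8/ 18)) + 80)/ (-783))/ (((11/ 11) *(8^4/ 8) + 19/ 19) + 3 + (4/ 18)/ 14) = 14273/ 22626264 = 0.00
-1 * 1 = -1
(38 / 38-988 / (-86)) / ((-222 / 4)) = -358 / 1591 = -0.23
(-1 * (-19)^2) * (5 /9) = -1805 /9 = -200.56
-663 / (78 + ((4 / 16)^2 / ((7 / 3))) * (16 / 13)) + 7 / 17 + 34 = 1042808 / 40239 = 25.92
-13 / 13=-1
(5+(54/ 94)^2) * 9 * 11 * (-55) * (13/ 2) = -416711295/ 2209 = -188642.51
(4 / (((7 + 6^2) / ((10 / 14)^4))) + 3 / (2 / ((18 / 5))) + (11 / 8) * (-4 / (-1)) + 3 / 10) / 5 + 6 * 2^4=253577308 / 2581075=98.24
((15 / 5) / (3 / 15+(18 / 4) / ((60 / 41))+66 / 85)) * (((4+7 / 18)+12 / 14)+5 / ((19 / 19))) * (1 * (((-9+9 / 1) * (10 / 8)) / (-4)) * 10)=0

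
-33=-33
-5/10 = -1/2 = -0.50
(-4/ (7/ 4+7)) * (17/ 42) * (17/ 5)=-2312/ 3675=-0.63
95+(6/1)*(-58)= -253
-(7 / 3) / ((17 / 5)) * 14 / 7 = -70 / 51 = -1.37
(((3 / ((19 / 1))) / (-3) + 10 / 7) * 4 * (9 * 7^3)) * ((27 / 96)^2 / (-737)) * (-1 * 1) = 6536943 / 3584768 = 1.82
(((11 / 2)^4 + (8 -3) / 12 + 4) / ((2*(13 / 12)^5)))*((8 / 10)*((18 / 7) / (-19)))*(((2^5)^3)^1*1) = -593183637504 / 542659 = -1093105.68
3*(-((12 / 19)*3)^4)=-38.66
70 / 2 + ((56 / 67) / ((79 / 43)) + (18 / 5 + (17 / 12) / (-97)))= 1202647691 / 30805260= 39.04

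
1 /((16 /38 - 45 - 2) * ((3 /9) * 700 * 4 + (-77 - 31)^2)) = -19 /11148640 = -0.00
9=9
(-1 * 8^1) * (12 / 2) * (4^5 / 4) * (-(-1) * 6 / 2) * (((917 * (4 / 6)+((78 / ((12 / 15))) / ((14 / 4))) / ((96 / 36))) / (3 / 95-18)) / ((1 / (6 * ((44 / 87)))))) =447117946880 / 115507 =3870916.45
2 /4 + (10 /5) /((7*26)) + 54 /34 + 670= 2079475 /3094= 672.10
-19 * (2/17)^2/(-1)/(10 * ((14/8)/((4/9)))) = 608/91035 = 0.01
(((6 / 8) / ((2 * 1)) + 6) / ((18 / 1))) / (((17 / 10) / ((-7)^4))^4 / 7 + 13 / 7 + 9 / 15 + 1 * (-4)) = -2471699211114074375 / 10767469504550473437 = -0.23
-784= -784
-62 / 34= -31 / 17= -1.82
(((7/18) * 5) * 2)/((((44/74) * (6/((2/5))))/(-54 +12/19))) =-43771/1881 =-23.27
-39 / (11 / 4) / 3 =-52 / 11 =-4.73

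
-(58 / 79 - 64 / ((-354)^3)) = -321624146 / 438073407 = -0.73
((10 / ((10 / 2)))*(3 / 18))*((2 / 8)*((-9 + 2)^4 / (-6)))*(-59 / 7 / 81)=20237 / 5832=3.47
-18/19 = -0.95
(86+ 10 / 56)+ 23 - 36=2049 / 28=73.18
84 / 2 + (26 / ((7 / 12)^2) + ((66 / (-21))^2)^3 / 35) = 600950974 / 4117715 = 145.94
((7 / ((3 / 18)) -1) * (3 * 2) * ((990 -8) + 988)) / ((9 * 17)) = 161540 / 51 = 3167.45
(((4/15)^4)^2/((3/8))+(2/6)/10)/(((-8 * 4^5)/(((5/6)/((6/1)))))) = -513626701/906992640000000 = -0.00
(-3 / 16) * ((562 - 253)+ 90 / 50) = -2331 / 40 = -58.28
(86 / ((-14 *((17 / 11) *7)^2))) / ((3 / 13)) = -0.23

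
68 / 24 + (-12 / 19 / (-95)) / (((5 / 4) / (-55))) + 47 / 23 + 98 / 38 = 1784291 / 249090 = 7.16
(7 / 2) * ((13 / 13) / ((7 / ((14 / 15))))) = 7 / 15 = 0.47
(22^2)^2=234256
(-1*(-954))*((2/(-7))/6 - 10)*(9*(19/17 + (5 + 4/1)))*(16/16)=-103867704/119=-872837.85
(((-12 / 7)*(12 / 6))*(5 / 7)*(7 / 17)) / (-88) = 15 / 1309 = 0.01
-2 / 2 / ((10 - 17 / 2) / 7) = -14 / 3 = -4.67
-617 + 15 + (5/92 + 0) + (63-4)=-542.95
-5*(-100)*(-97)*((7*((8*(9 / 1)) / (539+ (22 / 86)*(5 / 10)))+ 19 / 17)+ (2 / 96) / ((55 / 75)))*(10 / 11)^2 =-530323310625 / 6358187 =-83407.94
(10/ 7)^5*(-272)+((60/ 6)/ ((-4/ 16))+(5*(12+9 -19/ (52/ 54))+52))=-699183061/ 436982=-1600.03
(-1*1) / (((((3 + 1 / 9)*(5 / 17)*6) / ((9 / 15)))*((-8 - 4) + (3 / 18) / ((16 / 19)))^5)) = 155940028416 / 326728935645156275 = 0.00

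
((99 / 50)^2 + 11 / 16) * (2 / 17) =46079 / 85000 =0.54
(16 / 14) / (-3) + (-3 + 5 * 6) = 559 / 21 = 26.62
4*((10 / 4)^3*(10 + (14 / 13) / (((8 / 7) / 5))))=95625 / 104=919.47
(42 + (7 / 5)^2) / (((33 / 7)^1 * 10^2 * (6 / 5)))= 7693 / 99000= 0.08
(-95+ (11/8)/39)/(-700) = 29629/218400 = 0.14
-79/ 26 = -3.04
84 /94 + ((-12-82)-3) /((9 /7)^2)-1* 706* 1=-2907731 /3807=-763.79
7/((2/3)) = 21/2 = 10.50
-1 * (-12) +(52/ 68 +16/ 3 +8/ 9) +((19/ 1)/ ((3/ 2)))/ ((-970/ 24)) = 18.67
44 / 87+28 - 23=479 / 87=5.51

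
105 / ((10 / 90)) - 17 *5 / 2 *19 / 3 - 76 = 3599 / 6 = 599.83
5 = 5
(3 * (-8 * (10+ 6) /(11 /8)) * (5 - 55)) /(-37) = -153600 /407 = -377.40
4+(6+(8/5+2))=68/5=13.60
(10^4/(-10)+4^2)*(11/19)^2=-329.82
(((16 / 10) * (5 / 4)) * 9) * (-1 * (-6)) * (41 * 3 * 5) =66420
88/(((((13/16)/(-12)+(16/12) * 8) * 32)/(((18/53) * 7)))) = 0.62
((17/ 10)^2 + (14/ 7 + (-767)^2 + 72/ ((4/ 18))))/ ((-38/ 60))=-176585367/ 190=-929396.67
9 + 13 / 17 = 166 / 17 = 9.76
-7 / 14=-1 / 2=-0.50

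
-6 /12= -1 /2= -0.50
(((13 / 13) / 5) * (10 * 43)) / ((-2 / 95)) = -4085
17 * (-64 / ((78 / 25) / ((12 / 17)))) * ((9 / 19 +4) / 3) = -272000 / 741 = -367.07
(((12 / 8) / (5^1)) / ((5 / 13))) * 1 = 39 / 50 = 0.78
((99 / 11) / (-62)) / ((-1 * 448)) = 9 / 27776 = 0.00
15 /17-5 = -70 /17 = -4.12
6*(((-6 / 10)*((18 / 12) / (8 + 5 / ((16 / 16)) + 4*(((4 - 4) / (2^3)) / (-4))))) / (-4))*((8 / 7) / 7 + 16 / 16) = 1539 / 12740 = 0.12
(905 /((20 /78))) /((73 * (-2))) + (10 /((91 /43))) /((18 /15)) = -1613207 /79716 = -20.24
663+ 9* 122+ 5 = 1766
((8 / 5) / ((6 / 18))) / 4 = 6 / 5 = 1.20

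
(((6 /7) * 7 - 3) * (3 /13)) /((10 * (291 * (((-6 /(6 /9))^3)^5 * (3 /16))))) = -8 /1298143587856761945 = -0.00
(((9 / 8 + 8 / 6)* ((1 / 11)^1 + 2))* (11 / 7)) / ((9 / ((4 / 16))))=1357 / 6048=0.22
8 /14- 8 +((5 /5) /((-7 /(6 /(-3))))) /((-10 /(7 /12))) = -3127 /420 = -7.45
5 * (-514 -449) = -4815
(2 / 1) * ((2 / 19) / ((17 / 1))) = 4 / 323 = 0.01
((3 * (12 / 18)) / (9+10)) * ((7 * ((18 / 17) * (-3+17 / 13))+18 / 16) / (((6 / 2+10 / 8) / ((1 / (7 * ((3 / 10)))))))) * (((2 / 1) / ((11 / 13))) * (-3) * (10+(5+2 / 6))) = 6190680 / 422807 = 14.64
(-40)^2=1600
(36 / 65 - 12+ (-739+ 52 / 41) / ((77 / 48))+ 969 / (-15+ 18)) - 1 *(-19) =-3791334 / 29315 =-129.33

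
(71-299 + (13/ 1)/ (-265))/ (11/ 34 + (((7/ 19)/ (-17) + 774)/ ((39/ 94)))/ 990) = -150732351198/ 1459316575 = -103.29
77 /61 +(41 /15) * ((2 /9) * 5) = 7081 /1647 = 4.30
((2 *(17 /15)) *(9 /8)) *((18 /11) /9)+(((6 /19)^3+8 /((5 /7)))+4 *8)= 32967537 /754490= 43.70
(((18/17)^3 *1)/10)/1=2916/24565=0.12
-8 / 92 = -2 / 23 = -0.09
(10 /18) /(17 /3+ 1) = 1 /12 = 0.08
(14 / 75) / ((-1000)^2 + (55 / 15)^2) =42 / 225003025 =0.00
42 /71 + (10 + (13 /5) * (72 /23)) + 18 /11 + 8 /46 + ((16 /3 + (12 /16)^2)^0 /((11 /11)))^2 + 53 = 6694896 /89815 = 74.54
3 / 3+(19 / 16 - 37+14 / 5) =-2561 / 80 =-32.01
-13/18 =-0.72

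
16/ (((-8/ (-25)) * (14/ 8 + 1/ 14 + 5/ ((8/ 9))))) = 2800/ 417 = 6.71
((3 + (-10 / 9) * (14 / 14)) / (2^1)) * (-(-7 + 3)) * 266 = 9044 / 9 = 1004.89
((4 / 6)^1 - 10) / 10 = -14 / 15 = -0.93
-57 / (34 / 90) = -2565 / 17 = -150.88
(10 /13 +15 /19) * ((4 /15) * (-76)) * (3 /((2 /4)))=-2464 /13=-189.54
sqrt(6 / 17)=sqrt(102) / 17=0.59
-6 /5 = -1.20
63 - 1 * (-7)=70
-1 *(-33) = 33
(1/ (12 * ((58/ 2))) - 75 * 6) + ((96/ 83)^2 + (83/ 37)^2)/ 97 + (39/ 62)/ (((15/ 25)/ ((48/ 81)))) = -39908102885775277/ 88820827378884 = -449.31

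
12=12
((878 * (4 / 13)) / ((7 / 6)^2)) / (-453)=-42144 / 96187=-0.44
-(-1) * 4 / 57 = 4 / 57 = 0.07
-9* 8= -72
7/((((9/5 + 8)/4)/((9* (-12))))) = -2160/7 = -308.57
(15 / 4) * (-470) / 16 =-3525 / 32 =-110.16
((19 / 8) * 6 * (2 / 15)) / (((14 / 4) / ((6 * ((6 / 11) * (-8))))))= -5472 / 385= -14.21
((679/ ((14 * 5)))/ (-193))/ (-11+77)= -97/ 127380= -0.00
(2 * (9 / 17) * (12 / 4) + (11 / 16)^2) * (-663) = -619359 / 256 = -2419.37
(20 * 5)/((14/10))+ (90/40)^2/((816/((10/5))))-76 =-69443/15232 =-4.56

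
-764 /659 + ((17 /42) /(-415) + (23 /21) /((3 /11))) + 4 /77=1102093571 /379050210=2.91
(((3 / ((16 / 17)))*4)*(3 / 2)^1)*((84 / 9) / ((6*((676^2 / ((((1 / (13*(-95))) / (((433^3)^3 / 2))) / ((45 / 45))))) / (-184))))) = 0.00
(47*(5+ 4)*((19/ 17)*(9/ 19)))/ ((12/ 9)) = 11421/ 68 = 167.96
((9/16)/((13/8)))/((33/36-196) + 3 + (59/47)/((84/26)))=-17766/9838543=-0.00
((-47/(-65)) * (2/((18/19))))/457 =893/267345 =0.00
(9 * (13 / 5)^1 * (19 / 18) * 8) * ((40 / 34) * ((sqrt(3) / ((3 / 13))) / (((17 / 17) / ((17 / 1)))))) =51376 * sqrt(3) / 3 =29661.95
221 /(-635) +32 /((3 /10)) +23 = 246352 /1905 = 129.32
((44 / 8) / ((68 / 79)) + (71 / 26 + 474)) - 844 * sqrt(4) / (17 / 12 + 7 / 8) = -24646581 / 97240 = -253.46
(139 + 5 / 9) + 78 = 1958 / 9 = 217.56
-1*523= -523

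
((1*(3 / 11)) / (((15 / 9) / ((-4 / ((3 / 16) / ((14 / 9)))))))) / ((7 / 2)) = -256 / 165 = -1.55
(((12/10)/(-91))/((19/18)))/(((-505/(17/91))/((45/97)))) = 16524/7707250915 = 0.00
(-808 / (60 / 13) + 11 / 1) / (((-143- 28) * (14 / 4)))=4922 / 17955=0.27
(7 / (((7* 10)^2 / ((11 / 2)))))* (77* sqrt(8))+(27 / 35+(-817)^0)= 121* sqrt(2) / 100+62 / 35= 3.48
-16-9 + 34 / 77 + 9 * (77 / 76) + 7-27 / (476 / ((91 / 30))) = -8567641 / 994840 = -8.61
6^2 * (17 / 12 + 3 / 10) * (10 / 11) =618 / 11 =56.18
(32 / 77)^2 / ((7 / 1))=1024 / 41503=0.02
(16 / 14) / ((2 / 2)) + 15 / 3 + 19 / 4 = 305 / 28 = 10.89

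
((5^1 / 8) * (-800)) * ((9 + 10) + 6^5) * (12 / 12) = -3897500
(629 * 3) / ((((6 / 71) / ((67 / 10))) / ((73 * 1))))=218427169 / 20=10921358.45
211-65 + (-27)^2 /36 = 665 /4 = 166.25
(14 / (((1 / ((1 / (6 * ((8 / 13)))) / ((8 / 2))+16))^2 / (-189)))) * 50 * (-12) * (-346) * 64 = -18152441173125 / 2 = -9076220586562.50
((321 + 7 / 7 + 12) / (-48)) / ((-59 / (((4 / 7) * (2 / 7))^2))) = 1336 / 424977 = 0.00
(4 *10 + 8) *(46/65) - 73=-2537/65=-39.03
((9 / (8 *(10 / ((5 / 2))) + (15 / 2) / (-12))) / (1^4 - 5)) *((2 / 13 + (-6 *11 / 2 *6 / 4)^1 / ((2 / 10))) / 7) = 57879 / 22841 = 2.53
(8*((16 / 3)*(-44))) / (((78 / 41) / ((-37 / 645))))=4271872 / 75465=56.61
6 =6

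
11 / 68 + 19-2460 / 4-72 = -45413 / 68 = -667.84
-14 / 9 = -1.56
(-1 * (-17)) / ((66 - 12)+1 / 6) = 102 / 325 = 0.31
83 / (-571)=-83 / 571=-0.15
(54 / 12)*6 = 27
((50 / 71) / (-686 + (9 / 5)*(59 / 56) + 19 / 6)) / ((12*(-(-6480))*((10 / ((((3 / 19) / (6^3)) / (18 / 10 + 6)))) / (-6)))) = 175 / 234001675451232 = 0.00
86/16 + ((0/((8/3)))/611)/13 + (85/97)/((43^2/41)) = 7740059/1434824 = 5.39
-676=-676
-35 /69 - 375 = -25910 /69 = -375.51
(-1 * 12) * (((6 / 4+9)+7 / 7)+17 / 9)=-482 / 3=-160.67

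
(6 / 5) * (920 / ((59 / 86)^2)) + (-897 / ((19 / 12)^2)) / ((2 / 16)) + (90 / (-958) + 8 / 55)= -17107766246963 / 33106207145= -516.75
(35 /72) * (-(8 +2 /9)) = -1295 /324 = -4.00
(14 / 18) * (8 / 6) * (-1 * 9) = -28 / 3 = -9.33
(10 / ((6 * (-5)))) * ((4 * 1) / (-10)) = 0.13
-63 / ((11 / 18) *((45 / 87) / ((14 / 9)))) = -17052 / 55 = -310.04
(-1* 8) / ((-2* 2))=2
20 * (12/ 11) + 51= 801/ 11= 72.82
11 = 11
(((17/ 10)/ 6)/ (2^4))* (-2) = -17/ 480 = -0.04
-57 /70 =-0.81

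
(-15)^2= 225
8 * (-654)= -5232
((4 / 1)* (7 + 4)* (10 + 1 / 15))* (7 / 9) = 46508 / 135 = 344.50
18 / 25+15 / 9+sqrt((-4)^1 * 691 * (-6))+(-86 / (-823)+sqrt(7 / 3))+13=sqrt(21) / 3+956192 / 61725+2 * sqrt(4146)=145.80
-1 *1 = -1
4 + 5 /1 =9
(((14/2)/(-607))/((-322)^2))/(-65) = 1/584407460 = 0.00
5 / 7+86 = 607 / 7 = 86.71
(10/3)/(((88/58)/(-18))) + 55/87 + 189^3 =6460927193/957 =6751230.09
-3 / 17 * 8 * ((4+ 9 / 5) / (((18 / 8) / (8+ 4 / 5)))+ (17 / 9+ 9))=-20144 / 425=-47.40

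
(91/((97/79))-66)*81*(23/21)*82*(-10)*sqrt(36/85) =-480907368*sqrt(85)/11543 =-384106.98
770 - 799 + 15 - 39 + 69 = 16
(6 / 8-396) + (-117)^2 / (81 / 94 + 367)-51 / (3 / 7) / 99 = -4919170769 / 13693284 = -359.24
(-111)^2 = 12321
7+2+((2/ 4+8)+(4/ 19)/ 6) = 17.54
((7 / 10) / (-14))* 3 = -3 / 20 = -0.15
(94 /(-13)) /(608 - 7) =-94 /7813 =-0.01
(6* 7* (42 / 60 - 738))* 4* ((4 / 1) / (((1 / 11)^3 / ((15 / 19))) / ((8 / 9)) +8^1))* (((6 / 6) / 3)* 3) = -26378588544 / 425977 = -61924.91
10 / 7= 1.43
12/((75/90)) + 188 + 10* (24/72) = 3086/15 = 205.73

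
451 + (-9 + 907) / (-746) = 167774 / 373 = 449.80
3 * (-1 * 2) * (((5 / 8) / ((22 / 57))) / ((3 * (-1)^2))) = -285 / 88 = -3.24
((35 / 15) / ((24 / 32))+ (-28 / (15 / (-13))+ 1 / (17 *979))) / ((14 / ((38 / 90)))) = 389580199 / 471829050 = 0.83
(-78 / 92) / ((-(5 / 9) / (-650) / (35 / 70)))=-22815 / 46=-495.98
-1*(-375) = 375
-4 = -4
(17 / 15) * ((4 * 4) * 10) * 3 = 544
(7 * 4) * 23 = 644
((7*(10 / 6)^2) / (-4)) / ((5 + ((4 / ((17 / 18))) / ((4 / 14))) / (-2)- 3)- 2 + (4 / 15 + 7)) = 14875 / 444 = 33.50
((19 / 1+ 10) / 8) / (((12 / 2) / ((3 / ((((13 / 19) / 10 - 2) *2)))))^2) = 261725 / 4310048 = 0.06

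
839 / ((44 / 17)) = 14263 / 44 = 324.16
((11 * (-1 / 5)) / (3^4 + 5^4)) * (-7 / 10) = 77 / 35300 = 0.00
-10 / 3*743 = -7430 / 3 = -2476.67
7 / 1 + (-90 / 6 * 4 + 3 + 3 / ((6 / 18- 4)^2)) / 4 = -1741 / 242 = -7.19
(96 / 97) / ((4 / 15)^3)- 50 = 425 / 194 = 2.19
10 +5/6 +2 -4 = 53/6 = 8.83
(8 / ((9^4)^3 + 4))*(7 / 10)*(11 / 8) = 77 / 2824295364850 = 0.00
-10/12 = -5/6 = -0.83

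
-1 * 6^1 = -6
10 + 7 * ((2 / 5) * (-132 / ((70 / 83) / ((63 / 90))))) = -37096 / 125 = -296.77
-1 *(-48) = 48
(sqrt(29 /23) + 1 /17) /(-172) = -sqrt(667) /3956-1 /2924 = -0.01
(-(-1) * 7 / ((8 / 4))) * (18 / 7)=9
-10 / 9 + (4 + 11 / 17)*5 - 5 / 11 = 36470 / 1683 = 21.67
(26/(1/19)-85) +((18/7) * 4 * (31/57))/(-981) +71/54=321205565/782838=410.31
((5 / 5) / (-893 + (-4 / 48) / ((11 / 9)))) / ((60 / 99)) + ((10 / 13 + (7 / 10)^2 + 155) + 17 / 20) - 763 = -3095111549 / 5108350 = -605.89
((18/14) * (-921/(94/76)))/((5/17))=-5354694/1645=-3255.13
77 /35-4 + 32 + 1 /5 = 30.40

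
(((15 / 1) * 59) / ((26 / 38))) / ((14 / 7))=16815 / 26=646.73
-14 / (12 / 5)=-5.83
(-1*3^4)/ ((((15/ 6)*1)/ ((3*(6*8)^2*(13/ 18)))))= -161740.80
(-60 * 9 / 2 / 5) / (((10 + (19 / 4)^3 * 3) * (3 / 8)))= -9216 / 21217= -0.43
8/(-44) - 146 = -1608/11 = -146.18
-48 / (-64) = 0.75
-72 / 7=-10.29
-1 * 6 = -6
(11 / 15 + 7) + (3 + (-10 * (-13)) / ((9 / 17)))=11533 / 45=256.29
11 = 11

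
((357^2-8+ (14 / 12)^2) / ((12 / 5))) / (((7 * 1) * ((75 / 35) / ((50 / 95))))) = 22939625 / 12312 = 1863.19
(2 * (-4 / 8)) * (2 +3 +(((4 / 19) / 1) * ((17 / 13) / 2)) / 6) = -3722 / 741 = -5.02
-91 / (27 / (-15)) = 455 / 9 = 50.56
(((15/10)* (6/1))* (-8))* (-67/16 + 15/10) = 387/2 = 193.50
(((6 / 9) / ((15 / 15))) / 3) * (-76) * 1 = -152 / 9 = -16.89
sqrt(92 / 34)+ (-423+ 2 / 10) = -2114 / 5+ sqrt(782) / 17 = -421.16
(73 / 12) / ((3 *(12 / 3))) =0.51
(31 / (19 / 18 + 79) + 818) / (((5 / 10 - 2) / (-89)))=209914688 / 4323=48557.64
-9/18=-1/2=-0.50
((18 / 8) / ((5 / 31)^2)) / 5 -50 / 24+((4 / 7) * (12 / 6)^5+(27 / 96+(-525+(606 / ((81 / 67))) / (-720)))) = -3346986683 / 6804000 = -491.91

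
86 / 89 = 0.97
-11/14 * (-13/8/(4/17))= 2431/448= 5.43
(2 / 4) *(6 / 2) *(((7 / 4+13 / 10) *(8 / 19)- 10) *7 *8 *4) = -278208 / 95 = -2928.51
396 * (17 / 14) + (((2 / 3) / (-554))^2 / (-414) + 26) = 1014345717185 / 2001245778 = 506.86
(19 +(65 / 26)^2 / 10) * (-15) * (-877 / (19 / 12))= 6196005 / 38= 163052.76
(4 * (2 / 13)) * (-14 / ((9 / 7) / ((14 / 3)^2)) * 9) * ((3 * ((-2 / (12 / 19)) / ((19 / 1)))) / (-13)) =-76832 / 1521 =-50.51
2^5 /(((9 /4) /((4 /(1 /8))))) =4096 /9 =455.11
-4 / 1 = -4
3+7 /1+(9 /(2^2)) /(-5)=191 /20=9.55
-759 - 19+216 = -562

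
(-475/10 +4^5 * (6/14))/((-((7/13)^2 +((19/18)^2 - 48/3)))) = 150004062/5594477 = 26.81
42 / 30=7 / 5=1.40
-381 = -381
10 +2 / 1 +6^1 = 18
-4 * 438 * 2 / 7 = -3504 / 7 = -500.57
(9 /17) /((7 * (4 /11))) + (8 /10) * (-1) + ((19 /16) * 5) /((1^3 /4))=13779 /595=23.16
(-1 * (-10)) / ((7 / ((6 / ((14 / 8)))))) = 240 / 49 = 4.90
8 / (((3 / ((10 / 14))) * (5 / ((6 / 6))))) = 0.38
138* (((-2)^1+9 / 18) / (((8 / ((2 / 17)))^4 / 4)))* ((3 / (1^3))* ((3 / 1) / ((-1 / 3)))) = 0.00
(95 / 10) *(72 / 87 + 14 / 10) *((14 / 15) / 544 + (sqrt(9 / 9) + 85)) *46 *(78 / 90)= 37874391893 / 522000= 72556.31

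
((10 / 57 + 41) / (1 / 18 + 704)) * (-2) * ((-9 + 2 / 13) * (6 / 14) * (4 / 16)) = 105615 / 952679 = 0.11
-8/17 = -0.47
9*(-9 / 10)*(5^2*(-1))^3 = 253125 / 2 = 126562.50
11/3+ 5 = 26/3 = 8.67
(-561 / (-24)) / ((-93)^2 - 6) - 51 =-3526157 / 69144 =-51.00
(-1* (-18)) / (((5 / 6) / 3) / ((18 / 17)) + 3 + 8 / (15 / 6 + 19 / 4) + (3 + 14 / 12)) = 169128 / 80171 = 2.11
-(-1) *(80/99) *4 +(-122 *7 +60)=-790.77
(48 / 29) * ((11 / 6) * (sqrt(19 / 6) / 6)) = 22 * sqrt(114) / 261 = 0.90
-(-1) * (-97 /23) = -97 /23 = -4.22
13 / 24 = 0.54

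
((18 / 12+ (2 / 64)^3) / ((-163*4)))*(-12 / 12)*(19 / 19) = 49153 / 21364736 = 0.00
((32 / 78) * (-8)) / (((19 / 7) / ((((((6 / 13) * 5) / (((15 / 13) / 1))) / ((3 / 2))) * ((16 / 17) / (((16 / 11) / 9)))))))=-39424 / 4199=-9.39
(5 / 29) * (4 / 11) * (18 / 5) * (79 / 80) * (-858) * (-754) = 720954 / 5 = 144190.80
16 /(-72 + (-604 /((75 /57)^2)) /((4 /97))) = -10000 /5332567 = -0.00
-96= -96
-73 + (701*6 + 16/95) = 392651/95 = 4133.17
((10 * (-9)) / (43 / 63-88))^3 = 182284263000 / 166465766501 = 1.10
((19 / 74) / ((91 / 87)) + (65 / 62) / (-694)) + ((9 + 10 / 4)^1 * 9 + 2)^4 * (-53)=-3804871339166514339 / 579501104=-6565770648.07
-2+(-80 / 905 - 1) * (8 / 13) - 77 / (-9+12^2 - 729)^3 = -119691834137 / 44832047832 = -2.67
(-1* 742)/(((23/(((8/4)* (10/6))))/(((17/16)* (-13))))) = 409955/276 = 1485.34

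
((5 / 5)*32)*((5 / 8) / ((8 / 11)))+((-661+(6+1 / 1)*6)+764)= 345 / 2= 172.50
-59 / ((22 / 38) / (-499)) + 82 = 560281 / 11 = 50934.64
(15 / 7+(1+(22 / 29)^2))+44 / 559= 12495538 / 3290833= 3.80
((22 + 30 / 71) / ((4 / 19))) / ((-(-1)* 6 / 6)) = 7562 / 71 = 106.51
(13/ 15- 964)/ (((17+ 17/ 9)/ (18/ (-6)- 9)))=260046/ 425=611.87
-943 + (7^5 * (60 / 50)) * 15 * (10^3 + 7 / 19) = 5750093765 / 19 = 302636513.95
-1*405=-405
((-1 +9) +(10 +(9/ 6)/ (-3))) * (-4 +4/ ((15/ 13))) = -28/ 3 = -9.33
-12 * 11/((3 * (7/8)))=-50.29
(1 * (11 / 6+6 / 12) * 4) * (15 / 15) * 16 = 448 / 3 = 149.33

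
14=14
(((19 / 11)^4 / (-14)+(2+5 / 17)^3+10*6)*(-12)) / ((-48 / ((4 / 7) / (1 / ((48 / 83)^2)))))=82875826198656 / 24281178942713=3.41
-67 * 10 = -670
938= 938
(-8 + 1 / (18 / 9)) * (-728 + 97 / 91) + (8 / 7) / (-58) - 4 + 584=31836821 / 5278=6031.99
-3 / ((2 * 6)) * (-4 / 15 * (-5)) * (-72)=24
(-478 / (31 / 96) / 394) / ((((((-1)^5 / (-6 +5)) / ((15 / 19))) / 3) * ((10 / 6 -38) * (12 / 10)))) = 2581200 / 12647597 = 0.20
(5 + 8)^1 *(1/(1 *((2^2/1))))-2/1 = 5/4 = 1.25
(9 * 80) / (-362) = -360 / 181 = -1.99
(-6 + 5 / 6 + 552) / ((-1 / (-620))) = 1017110 / 3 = 339036.67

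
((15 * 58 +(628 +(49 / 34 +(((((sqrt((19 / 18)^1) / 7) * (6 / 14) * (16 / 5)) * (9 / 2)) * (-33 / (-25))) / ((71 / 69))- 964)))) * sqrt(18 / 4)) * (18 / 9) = 491832 * sqrt(19) / 434875 +54615 * sqrt(2) / 34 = 2276.61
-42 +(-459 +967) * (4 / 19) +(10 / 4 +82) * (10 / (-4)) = -11119 / 76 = -146.30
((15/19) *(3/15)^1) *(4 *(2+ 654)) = 414.32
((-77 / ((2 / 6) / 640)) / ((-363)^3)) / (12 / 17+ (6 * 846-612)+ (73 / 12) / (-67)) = 20410880 / 29483135817927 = 0.00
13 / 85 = 0.15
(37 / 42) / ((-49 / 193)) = -7141 / 2058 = -3.47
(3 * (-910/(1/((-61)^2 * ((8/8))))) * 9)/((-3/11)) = 335224890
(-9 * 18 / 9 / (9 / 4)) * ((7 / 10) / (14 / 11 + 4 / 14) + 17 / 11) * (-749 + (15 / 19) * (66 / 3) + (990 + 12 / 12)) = -5897696 / 1425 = -4138.73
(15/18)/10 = 1/12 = 0.08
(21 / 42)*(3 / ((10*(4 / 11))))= 33 / 80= 0.41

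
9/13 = 0.69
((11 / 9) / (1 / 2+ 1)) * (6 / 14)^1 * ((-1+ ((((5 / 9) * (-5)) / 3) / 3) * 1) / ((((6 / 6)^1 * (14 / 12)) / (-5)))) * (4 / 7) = 1.12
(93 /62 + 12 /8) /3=1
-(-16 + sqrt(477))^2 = -733 + 96 * sqrt(53) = -34.11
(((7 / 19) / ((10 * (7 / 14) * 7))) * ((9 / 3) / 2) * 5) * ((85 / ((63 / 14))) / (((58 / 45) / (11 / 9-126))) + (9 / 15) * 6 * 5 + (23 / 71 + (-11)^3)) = -3063775 / 12354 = -248.00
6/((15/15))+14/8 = 31/4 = 7.75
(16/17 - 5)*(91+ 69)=-11040/17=-649.41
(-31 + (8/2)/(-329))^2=104101209/108241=961.75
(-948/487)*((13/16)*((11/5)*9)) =-305019/9740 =-31.32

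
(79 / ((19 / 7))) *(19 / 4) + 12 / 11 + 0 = 6131 / 44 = 139.34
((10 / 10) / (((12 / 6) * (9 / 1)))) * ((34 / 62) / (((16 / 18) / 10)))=85 / 248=0.34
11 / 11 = 1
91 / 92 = 0.99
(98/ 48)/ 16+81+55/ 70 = 81.91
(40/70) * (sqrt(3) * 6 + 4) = 16/7 + 24 * sqrt(3)/7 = 8.22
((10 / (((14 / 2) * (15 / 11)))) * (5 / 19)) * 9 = 330 / 133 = 2.48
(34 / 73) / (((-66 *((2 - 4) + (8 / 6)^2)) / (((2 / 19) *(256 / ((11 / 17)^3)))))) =64144128 / 20307067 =3.16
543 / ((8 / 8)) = 543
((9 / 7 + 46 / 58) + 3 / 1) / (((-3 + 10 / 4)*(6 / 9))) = -3093 / 203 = -15.24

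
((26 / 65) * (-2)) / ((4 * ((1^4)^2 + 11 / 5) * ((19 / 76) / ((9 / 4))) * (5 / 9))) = -81 / 80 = -1.01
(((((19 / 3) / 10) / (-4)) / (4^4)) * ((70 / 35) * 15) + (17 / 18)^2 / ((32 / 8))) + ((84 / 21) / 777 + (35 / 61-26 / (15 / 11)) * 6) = -725637380857 / 6552161280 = -110.75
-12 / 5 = -2.40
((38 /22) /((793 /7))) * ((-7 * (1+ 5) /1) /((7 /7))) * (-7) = 39102 /8723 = 4.48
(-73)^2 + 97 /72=383785 /72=5330.35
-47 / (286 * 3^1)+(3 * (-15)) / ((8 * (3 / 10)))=-32269 / 1716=-18.80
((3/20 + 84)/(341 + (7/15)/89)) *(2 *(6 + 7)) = 5841693/910484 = 6.42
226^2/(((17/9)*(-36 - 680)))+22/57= -6483551/173451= -37.38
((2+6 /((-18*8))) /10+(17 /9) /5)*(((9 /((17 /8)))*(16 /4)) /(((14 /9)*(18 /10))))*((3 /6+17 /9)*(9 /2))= 37.31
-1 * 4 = -4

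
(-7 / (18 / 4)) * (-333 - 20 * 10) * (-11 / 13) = -701.56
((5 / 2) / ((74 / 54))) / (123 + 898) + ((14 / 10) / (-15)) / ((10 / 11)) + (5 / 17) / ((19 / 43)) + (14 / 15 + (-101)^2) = 46683969674654 / 4575739125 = 10202.50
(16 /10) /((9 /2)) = 16 /45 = 0.36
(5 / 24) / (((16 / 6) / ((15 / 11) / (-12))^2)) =125 / 123904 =0.00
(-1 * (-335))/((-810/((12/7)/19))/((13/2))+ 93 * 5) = -871/2382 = -0.37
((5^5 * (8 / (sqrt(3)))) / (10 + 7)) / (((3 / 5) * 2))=62500 * sqrt(3) / 153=707.54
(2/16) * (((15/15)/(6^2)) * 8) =1/36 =0.03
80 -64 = 16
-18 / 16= -9 / 8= -1.12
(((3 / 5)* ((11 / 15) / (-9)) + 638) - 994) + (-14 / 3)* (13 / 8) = -327269 / 900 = -363.63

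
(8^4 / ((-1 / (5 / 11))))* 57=-1167360 / 11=-106123.64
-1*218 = -218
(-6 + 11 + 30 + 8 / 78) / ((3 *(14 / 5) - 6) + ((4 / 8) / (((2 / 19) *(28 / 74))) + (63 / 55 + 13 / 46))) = 19395992 / 9051705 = 2.14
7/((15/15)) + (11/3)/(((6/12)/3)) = 29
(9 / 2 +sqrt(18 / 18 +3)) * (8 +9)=221 / 2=110.50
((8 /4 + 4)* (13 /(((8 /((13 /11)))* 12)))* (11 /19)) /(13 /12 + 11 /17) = 0.32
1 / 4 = 0.25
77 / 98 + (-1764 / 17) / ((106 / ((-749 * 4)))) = 2933.61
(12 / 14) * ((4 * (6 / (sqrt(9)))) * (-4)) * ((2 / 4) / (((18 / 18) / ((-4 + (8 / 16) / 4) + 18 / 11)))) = 2364 / 77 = 30.70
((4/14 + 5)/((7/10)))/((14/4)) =740/343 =2.16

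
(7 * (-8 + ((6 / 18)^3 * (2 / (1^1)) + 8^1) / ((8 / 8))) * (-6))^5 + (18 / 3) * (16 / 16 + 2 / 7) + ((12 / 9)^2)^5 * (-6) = -390.29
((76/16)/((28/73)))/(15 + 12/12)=1387/1792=0.77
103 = 103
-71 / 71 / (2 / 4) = -2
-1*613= -613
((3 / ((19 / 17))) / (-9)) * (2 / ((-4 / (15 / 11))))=0.20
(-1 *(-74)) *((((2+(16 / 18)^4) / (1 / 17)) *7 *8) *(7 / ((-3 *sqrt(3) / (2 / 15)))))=-16981631296 *sqrt(3) / 885735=-33207.50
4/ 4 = 1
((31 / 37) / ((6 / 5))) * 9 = 465 / 74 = 6.28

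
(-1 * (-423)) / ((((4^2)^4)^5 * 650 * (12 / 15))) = 423 / 628641426199607170847211520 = 0.00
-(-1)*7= 7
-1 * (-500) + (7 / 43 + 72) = 24603 / 43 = 572.16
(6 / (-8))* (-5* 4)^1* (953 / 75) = 953 / 5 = 190.60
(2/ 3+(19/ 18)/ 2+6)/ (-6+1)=-259/ 180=-1.44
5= 5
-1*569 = -569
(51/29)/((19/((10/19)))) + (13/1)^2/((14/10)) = 8849875/73283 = 120.76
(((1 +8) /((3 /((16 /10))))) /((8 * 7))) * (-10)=-6 /7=-0.86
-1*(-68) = 68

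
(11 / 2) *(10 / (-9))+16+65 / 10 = 295 / 18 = 16.39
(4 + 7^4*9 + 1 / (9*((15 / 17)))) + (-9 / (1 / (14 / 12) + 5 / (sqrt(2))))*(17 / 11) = 37007837296 / 1712205-37485*sqrt(2) / 12683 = 21609.96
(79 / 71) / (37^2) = 0.00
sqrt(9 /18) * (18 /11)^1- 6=-6 + 9 * sqrt(2) /11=-4.84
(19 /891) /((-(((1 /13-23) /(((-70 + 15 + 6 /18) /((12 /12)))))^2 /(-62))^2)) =-94311748966242496 /35571960104571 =-2651.29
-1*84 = -84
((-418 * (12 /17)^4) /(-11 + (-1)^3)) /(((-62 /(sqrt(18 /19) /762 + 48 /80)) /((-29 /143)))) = 0.02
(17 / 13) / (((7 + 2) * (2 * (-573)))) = -17 / 134082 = -0.00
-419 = -419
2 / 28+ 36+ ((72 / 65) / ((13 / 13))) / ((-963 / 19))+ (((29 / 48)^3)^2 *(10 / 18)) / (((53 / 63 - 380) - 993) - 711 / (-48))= 367116309986790590909 / 10183657505386659840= 36.05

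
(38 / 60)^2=361 / 900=0.40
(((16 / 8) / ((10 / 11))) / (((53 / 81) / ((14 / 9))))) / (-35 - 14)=-198 / 1855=-0.11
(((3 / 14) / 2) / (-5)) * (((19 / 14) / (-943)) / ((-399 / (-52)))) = 13 / 3234490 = 0.00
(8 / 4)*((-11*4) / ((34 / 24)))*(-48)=50688 / 17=2981.65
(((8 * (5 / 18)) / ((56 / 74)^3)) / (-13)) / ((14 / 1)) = -253265 / 8989344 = -0.03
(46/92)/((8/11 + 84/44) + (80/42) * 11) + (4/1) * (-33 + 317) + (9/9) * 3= 12413053/10898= 1139.02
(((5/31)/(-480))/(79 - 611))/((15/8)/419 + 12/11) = 4609/7993144656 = 0.00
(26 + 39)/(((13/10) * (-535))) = -10/107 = -0.09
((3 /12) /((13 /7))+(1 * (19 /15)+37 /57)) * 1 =10129 /4940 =2.05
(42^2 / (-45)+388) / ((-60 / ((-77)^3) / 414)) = 27468677544 / 25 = 1098747101.76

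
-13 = -13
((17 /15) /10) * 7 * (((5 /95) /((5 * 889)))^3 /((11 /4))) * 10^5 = 1088 /22718621998149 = 0.00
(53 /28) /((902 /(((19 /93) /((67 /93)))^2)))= 19133 /113374184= 0.00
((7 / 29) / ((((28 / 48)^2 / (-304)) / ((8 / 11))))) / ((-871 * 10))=175104 / 9724715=0.02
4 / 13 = 0.31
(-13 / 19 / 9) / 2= -13 / 342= -0.04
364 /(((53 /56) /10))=3846.04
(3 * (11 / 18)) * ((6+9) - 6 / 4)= 99 / 4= 24.75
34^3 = 39304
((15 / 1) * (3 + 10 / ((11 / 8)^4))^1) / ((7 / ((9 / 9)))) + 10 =2298115 / 102487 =22.42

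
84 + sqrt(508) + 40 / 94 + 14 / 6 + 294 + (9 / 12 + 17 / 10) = 2 *sqrt(127) + 1080649 / 2820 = 405.75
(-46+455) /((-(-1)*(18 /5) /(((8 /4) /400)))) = 0.57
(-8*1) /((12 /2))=-4 /3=-1.33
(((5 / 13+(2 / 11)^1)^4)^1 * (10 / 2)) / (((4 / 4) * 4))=215233605 / 1672646404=0.13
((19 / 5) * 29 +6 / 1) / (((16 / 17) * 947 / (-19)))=-187663 / 75760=-2.48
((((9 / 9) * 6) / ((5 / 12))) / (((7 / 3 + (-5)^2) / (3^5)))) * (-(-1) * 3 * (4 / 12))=26244 / 205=128.02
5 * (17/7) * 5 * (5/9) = 2125/63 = 33.73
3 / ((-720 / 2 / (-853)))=853 / 120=7.11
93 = 93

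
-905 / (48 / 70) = -31675 / 24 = -1319.79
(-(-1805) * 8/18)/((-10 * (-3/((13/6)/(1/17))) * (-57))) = -4199/243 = -17.28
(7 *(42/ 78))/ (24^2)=49/ 7488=0.01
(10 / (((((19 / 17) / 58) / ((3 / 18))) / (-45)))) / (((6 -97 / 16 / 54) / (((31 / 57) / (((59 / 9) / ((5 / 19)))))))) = -29710152000 / 2058612247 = -14.43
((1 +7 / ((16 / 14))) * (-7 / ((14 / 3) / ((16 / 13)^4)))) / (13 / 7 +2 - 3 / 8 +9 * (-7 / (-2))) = -13074432 / 18650333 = -0.70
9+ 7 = 16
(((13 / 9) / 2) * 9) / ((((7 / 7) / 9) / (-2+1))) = -117 / 2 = -58.50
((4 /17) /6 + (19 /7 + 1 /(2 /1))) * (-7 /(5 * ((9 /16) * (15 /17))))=-18584 /2025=-9.18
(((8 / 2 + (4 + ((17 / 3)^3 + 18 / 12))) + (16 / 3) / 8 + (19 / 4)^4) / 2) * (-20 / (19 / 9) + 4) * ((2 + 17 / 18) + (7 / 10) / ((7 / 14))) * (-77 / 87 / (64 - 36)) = 270991691971 / 1028298240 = 263.53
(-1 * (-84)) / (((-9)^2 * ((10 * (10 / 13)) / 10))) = 182 / 135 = 1.35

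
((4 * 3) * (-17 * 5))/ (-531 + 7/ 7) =102/ 53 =1.92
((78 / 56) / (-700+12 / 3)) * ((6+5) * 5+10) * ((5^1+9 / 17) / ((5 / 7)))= -7943 / 7888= -1.01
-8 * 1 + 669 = 661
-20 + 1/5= -99/5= -19.80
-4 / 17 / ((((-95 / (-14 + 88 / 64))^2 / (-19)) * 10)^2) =-104060401 / 392768000000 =-0.00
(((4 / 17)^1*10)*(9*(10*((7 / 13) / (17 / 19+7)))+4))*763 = 4022536 / 221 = 18201.52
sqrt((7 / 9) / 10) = sqrt(70) / 30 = 0.28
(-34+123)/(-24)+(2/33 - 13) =-1465/88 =-16.65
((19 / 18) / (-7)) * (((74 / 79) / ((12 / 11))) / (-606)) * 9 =7733 / 4021416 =0.00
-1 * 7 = -7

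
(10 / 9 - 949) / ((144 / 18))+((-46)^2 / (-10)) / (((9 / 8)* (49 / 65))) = -1298275 / 3528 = -367.99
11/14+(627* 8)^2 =25160256.79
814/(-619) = -814/619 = -1.32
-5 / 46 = -0.11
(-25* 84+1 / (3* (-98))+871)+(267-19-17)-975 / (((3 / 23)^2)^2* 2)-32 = -2229596657 / 1323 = -1685258.24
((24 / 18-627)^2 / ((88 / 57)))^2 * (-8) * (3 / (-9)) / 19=235836321062179 / 26136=9023428262.25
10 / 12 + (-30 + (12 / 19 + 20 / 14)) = -21631 / 798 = -27.11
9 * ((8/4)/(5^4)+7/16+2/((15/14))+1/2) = 252663/10000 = 25.27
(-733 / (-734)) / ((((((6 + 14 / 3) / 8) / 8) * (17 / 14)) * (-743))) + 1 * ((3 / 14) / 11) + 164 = 117085298399 / 713878858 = 164.01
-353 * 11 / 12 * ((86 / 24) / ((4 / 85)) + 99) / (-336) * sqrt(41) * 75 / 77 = 10598825 * sqrt(41) / 64512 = 1051.98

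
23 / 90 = 0.26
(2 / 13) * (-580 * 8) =-9280 / 13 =-713.85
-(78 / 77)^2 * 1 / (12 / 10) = -5070 / 5929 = -0.86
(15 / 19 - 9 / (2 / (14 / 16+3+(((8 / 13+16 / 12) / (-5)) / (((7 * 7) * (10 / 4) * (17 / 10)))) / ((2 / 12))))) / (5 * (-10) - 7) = 91065367 / 312741520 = 0.29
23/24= 0.96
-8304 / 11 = -754.91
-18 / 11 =-1.64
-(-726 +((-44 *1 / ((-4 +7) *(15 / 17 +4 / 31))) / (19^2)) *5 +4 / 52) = 419147051 / 577239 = 726.12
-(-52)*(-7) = -364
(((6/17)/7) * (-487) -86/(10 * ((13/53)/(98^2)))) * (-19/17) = 376373.87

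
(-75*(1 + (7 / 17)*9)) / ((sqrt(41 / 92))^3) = -1104000*sqrt(943) / 28577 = -1186.34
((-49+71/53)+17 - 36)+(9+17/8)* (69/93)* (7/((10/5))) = -992931/26288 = -37.77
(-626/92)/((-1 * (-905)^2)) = 313/37675150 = 0.00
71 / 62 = 1.15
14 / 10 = 7 / 5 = 1.40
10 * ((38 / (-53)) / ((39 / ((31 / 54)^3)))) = -2830145 / 81369522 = -0.03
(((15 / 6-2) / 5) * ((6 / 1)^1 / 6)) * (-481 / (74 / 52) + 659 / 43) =-2775 / 86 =-32.27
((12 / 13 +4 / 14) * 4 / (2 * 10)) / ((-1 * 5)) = -22 / 455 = -0.05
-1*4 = -4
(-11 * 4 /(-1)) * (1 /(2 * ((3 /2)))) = 44 /3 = 14.67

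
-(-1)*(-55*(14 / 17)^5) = -20.83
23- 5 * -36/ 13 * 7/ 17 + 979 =222702/ 221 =1007.70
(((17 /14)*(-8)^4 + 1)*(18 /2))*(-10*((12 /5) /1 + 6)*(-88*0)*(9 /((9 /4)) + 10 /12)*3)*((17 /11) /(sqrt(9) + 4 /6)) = 0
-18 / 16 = -9 / 8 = -1.12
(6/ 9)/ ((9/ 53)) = 106/ 27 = 3.93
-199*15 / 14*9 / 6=-8955 / 28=-319.82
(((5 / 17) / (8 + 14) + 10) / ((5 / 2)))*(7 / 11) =5243 / 2057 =2.55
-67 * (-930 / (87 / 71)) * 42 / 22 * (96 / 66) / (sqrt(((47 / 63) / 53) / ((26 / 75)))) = 99097824 * sqrt(1360086) / 164923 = 700754.79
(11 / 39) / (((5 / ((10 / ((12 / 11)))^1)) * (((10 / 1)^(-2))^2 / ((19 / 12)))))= 2873750 / 351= 8187.32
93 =93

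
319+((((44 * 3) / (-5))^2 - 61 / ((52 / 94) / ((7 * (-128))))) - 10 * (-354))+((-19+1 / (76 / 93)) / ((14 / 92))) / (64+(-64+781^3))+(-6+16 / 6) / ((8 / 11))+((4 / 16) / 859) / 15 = 1566952802885659172447 / 15161231452888950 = 103352.61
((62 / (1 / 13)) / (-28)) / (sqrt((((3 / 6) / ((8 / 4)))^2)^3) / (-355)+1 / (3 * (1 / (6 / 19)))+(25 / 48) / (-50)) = -260950560 / 859411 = -303.64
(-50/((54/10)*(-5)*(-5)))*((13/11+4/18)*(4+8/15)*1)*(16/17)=-2.22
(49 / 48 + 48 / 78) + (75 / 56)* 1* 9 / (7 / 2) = 155329 / 30576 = 5.08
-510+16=-494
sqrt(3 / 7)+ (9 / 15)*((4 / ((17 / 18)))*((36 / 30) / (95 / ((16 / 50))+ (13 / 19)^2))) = 3742848 / 364958975+ sqrt(21) / 7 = 0.66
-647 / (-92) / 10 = 647 / 920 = 0.70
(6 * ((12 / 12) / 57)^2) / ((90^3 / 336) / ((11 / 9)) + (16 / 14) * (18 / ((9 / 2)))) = 308 / 296827557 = 0.00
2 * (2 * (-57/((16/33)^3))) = -2048409/1024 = -2000.40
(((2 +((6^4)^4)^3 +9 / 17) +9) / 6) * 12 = 763376762050054946162965178208950944136 / 17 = 44904515414709114480174420000000000000.00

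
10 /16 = 5 /8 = 0.62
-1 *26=-26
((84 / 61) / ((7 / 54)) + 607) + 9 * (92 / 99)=420037 / 671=625.99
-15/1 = -15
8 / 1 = 8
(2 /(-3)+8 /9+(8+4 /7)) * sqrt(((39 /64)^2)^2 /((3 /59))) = 46813 * sqrt(177) /43008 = 14.48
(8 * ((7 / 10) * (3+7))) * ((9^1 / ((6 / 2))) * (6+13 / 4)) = 1554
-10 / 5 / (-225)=0.01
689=689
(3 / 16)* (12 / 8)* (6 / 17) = 27 / 272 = 0.10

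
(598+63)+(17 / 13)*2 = 8627 / 13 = 663.62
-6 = -6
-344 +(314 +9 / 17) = -501 / 17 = -29.47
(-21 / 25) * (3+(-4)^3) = 1281 / 25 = 51.24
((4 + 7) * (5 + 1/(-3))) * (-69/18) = -1771/9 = -196.78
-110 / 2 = -55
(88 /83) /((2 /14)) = 616 /83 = 7.42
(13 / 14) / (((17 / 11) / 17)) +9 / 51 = 2473 / 238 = 10.39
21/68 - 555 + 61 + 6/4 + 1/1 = -33401/68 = -491.19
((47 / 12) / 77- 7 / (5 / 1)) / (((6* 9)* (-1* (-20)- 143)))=6233 / 30686040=0.00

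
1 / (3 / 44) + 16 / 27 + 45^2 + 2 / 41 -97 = 1943.31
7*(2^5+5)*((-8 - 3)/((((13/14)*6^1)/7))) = -139601/39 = -3579.51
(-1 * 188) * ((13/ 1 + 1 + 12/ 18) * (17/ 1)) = -140624/ 3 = -46874.67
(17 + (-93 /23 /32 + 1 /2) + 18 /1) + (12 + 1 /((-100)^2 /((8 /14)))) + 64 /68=2644756253 /54740000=48.31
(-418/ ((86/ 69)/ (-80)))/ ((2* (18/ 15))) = 480700/ 43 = 11179.07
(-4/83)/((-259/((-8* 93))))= -2976/21497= -0.14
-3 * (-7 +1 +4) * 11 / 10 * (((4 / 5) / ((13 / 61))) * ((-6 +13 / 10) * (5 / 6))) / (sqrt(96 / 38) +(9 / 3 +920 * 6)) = -1103132723 / 62786425325 +126148 * sqrt(57) / 188359275975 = -0.02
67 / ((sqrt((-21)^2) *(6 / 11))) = 737 / 126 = 5.85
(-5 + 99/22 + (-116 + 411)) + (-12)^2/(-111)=21697/74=293.20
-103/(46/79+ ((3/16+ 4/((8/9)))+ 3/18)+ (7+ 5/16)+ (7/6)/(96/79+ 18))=-74111796/9216961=-8.04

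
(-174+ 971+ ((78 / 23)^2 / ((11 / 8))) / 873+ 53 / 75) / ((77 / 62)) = 642.32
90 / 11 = 8.18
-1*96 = -96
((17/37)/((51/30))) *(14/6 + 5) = 220/111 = 1.98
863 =863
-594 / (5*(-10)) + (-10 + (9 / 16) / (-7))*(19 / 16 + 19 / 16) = -270163 / 22400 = -12.06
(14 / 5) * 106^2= 157304 / 5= 31460.80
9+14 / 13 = 131 / 13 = 10.08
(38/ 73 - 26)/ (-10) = 186/ 73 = 2.55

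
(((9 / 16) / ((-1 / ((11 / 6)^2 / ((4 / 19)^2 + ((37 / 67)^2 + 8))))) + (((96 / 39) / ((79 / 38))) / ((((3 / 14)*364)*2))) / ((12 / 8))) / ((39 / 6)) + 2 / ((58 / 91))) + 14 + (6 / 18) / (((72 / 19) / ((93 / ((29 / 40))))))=556774724632465541 / 19613447464796640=28.39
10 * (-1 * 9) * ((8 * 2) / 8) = -180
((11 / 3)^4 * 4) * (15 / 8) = 1355.65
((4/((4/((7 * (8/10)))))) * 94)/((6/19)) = 25004/15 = 1666.93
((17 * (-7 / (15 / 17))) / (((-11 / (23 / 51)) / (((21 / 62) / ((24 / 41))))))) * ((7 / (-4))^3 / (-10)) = 269433017 / 157132800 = 1.71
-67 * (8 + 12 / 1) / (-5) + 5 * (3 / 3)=273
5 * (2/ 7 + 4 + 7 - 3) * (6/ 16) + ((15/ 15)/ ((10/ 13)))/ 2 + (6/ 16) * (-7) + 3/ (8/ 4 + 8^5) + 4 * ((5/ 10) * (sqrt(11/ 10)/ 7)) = sqrt(110)/ 35 + 12442853/ 917560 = 13.86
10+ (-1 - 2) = 7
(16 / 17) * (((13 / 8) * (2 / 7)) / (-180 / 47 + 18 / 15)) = -6110 / 36771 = -0.17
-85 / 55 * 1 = -17 / 11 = -1.55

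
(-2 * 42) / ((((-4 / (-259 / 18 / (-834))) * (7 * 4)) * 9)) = 259 / 180144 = 0.00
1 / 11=0.09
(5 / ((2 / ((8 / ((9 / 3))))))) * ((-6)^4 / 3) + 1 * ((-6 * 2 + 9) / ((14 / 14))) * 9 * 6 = 2718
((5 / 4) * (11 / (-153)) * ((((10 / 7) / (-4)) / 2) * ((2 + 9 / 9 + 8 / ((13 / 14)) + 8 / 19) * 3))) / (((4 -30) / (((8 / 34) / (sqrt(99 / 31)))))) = -24775 * sqrt(341) / 155900472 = -0.00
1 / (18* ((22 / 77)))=7 / 36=0.19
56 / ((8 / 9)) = 63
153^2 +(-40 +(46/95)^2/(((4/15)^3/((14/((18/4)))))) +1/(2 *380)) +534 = 345714789/14440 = 23941.47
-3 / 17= -0.18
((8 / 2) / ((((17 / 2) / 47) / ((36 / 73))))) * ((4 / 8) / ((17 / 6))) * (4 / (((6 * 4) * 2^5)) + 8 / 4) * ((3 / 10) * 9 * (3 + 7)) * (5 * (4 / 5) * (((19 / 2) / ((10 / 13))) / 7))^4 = 467610904014111 / 1809067750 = 258481.70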